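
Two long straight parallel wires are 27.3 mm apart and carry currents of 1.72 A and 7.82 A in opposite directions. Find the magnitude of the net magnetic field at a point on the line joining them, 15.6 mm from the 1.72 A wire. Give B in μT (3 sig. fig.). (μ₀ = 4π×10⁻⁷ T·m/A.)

Each long wire gives B = μ₀I/(2πd). Distances are d₁ = 0.0156 m and d₂ = 0.0117 m.
B₁ = 2.21×10⁻⁵ T, B₂ = 1.34×10⁻⁴ T.
Between antiparallel currents both contributions point the same way, so they add. B = B₁ + B₂ = 2.21×10⁻⁵ + 1.34×10⁻⁴ = 1.56×10⁻⁴ T.

B ≈ 156 μT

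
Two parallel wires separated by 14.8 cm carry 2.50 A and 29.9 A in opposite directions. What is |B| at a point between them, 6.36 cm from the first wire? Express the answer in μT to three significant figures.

B ≈ 78.7 μT

Each long wire gives B = μ₀I/(2πd). Distances are d₁ = 0.0636 m and d₂ = 0.0844 m.
B₁ = 7.86×10⁻⁶ T, B₂ = 7.09×10⁻⁵ T.
Between antiparallel currents both contributions point the same way, so they add. B = B₁ + B₂ = 7.86×10⁻⁶ + 7.09×10⁻⁵ = 7.87×10⁻⁵ T.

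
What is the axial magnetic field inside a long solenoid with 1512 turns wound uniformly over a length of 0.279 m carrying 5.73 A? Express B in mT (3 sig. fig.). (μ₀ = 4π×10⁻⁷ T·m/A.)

B ≈ 39.0 mT

Inside a long solenoid, B = μ₀nI with n = 5419 turns/m.
B = 4π×10⁻⁷ × 5419 × 5.73 = 3.90×10⁻² T.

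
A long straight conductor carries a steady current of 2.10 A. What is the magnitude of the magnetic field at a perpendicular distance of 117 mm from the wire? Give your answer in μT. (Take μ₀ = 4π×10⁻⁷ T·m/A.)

B ≈ 3.59 μT

For an infinitely long straight wire, B = μ₀I/(2πd).
B = (4π×10⁻⁷ × 2.10) / (2π × 0.117) = 3.59×10⁻⁶ T.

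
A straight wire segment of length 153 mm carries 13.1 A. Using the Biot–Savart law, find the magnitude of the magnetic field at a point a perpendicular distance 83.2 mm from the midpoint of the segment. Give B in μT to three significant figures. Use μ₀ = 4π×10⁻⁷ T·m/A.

For a finite straight segment, B = (μ₀I/4πd)(sinθ₁ + sinθ₂), where θ₁, θ₂ are the angles from the perpendicular to each end.
The perpendicular from the point meets the wire at its midpoint, so each end is L/2 = 0.0765 m away along the wire.
sinθ₁ = 0.0765/√(0.0765²+0.0832²) = 0.6768; sinθ₂ = 0.0765/√(0.0765²+0.0832²) = 0.6768.
B = (4π×10⁻⁷ × 13.1) / (4π × 0.0832) × (0.6768 + 0.6768) = 2.13×10⁻⁵ T.

B ≈ 21.3 μT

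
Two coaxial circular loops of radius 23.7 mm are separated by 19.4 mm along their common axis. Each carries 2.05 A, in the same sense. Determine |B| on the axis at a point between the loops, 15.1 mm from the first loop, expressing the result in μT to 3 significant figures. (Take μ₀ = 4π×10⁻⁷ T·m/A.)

Each loop contributes B = μ₀IR²/[2(R²+z²)^(3/2)] on the axis, with z measured from that loop.
Loop 1 (z = 0.0151 m): B₁ = 3.26×10⁻⁵ T. Loop 2 (z = 0.0043 m): B₂ = 5.18×10⁻⁵ T.
The fields add: B = B₁ + B₂ = 8.44×10⁻⁵ T.

B ≈ 84.4 μT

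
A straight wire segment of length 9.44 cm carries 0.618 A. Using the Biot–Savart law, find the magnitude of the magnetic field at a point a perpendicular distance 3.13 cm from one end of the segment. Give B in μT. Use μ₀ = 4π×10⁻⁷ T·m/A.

For a finite straight segment, B = (μ₀I/4πd)(sinθ₁ + sinθ₂), where θ₁, θ₂ are the angles from the perpendicular to each end.
The perpendicular foot is at one end, so the two end-offsets along the wire are 0 and L = 0.0944 m.
sinθ₁ = 0/√(0²+0.0313²) = 0.0000; sinθ₂ = 0.0944/√(0.0944²+0.0313²) = 0.9492.
B = (4π×10⁻⁷ × 0.618) / (4π × 0.0313) × (0.0000 + 0.9492) = 1.87×10⁻⁶ T.

B ≈ 1.87 μT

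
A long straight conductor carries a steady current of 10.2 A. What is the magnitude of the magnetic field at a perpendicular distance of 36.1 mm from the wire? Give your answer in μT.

B ≈ 56.5 μT

For an infinitely long straight wire, B = μ₀I/(2πd).
B = (4π×10⁻⁷ × 10.2) / (2π × 0.0361) = 5.65×10⁻⁵ T.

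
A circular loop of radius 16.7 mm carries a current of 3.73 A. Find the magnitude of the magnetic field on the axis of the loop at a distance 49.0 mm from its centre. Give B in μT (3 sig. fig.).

On the axis of a circular loop, B = μ₀IR² / [2(R²+z²)^(3/2)].
R² + z² = (0.0167)² + (0.049)² = 0.00268 m², and (R²+z²)^(3/2) = 1.39×10⁻⁴ m³.
B = (4π×10⁻⁷ × 3.73 × 0.0002789) / (2 × 1.39×10⁻⁴) = 4.71×10⁻⁶ T.

B ≈ 4.71 μT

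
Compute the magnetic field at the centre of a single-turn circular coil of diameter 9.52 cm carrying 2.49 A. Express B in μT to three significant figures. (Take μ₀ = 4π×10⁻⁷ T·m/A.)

B ≈ 32.9 μT

At the centre of a circular loop the Biot–Savart law gives B = μ₀I/(2R) (so R = 0.0476 m).
B = (4π×10⁻⁷ × 2.49) / (2 × 0.0476) = 3.29×10⁻⁵ T.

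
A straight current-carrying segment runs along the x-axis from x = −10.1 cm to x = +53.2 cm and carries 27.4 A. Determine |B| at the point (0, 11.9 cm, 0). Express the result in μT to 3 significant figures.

B ≈ 37.4 μT

For a finite straight segment, B = (μ₀I/4πd)(sinθ₁ + sinθ₂), where θ₁, θ₂ are the angles from the perpendicular to each end.
The perpendicular distance is d = 0.119 m; the end-offsets along the wire are a = 0.101 m and b = 0.532 m.
sinθ₁ = 0.101/√(0.101²+0.119²) = 0.6471; sinθ₂ = 0.532/√(0.532²+0.119²) = 0.9759.
B = (4π×10⁻⁷ × 27.4) / (4π × 0.119) × (0.6471 + 0.9759) = 3.74×10⁻⁵ T.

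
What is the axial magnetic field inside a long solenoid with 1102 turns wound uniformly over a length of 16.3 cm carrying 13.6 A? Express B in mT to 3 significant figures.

Inside a long solenoid, B = μ₀nI with n = 6761 turns/m.
B = 4π×10⁻⁷ × 6761 × 13.6 = 0.116 T.

B ≈ 116 mT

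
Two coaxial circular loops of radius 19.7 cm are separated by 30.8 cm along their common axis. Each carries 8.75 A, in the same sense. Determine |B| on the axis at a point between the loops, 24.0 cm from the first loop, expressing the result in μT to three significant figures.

B ≈ 30.7 μT

Each loop contributes B = μ₀IR²/[2(R²+z²)^(3/2)] on the axis, with z measured from that loop.
Loop 1 (z = 0.24 m): B₁ = 7.13×10⁻⁶ T. Loop 2 (z = 0.068 m): B₂ = 2.36×10⁻⁵ T.
The fields add: B = B₁ + B₂ = 3.07×10⁻⁵ T.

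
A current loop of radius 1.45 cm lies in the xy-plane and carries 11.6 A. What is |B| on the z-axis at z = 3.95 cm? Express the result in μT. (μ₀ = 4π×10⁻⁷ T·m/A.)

On the axis of a circular loop, B = μ₀IR² / [2(R²+z²)^(3/2)].
R² + z² = (0.0145)² + (0.0395)² = 0.00177 m², and (R²+z²)^(3/2) = 7.45×10⁻⁵ m³.
B = (4π×10⁻⁷ × 11.6 × 0.0002102) / (2 × 7.45×10⁻⁵) = 2.06×10⁻⁵ T.

B ≈ 20.6 μT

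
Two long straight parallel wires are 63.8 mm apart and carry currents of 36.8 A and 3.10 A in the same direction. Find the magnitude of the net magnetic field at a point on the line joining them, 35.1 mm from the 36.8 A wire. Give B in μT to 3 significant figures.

Each long wire gives B = μ₀I/(2πd). Distances are d₁ = 0.0351 m and d₂ = 0.0287 m.
B₁ = 2.10×10⁻⁴ T, B₂ = 2.16×10⁻⁵ T.
Between parallel currents the two contributions point in opposite directions, so they subtract. B = |B₁ − B₂| = |2.10×10⁻⁴ − 2.16×10⁻⁵| = 1.88×10⁻⁴ T.

B ≈ 188 μT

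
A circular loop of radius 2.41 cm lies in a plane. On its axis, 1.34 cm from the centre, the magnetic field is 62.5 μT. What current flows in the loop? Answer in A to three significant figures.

On the axis of a loop, B = μ₀IR²/[2(R²+z²)^(3/2)], so I = 2B(R²+z²)^(3/2)/(μ₀R²).
R² + z² = 0.0005808 + 0.0001796 = 0.0007604 m²; raised to 3/2 gives 2.10×10⁻⁵ m³.
I = 2 × 6.25×10⁻⁵ × 2.10×10⁻⁵ / (1.26×10⁻⁶ × 0.0005808) = 3.59 A.

I ≈ 3.59 A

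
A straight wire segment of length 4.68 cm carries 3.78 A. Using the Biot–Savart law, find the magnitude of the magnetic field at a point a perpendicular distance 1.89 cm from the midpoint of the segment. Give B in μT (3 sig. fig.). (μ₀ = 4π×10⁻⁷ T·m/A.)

B ≈ 31.1 μT

For a finite straight segment, B = (μ₀I/4πd)(sinθ₁ + sinθ₂), where θ₁, θ₂ are the angles from the perpendicular to each end.
The perpendicular from the point meets the wire at its midpoint, so each end is L/2 = 0.0234 m away along the wire.
sinθ₁ = 0.0234/√(0.0234²+0.0189²) = 0.7779; sinθ₂ = 0.0234/√(0.0234²+0.0189²) = 0.7779.
B = (4π×10⁻⁷ × 3.78) / (4π × 0.0189) × (0.7779 + 0.7779) = 3.11×10⁻⁵ T.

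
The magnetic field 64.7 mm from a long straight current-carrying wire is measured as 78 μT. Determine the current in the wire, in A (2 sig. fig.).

For a long straight wire B = μ₀I/(2πd), so I = 2πdB/μ₀.
I = 2π × 0.0647 × 7.80×10⁻⁵ / (4π×10⁻⁷) = 25.2 A.

I ≈ 25 A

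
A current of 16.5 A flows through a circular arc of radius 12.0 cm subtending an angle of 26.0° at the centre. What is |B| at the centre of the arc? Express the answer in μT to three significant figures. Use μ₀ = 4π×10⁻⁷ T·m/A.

B ≈ 6.24 μT

The Biot–Savart field of a circular arc at its centre is B = μ₀Iφ/(4πR), with φ = 0.4538 rad.
B = (4π×10⁻⁷ × 16.5 × 0.4538) / (4π × 0.12) = 6.24×10⁻⁶ T.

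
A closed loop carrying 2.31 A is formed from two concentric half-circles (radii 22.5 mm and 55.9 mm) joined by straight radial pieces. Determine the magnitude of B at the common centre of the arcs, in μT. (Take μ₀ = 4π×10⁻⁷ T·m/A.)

The radial connectors point toward the centre, so dl × r̂ = 0 and they contribute nothing.
Each semicircle gives μ₀I/(4R): inner arc 3.23×10⁻⁵ T, outer arc 1.30×10⁻⁵ T.
The two arcs carry current in opposite angular senses, so their fields oppose: B = |3.23×10⁻⁵ − 1.30×10⁻⁵| = 1.93×10⁻⁵ T.

B ≈ 19.3 μT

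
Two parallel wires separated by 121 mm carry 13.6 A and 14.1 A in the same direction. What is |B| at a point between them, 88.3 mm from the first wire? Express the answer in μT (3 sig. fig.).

Each long wire gives B = μ₀I/(2πd). Distances are d₁ = 0.0883 m and d₂ = 0.0327 m.
B₁ = 3.08×10⁻⁵ T, B₂ = 8.62×10⁻⁵ T.
Between parallel currents the two contributions point in opposite directions, so they subtract. B = |B₁ − B₂| = |3.08×10⁻⁵ − 8.62×10⁻⁵| = 5.54×10⁻⁵ T.

B ≈ 55.4 μT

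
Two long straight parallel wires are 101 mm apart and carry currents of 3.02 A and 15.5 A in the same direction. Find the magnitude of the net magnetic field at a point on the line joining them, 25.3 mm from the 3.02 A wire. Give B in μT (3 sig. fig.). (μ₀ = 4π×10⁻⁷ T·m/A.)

Each long wire gives B = μ₀I/(2πd). Distances are d₁ = 0.0253 m and d₂ = 0.0757 m.
B₁ = 2.39×10⁻⁵ T, B₂ = 4.10×10⁻⁵ T.
Between parallel currents the two contributions point in opposite directions, so they subtract. B = |B₁ − B₂| = |2.39×10⁻⁵ − 4.10×10⁻⁵| = 1.71×10⁻⁵ T.

B ≈ 17.1 μT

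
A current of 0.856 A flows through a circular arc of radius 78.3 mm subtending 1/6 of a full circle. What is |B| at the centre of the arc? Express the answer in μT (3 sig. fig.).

B ≈ 1.14 μT

The Biot–Savart field of a circular arc at its centre is B = μ₀Iφ/(4πR), with φ = 1.047 rad.
B = (4π×10⁻⁷ × 0.856 × 1.047) / (4π × 0.0783) = 1.14×10⁻⁶ T.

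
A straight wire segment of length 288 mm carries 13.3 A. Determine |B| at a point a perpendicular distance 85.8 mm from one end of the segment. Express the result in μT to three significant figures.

For a finite straight segment, B = (μ₀I/4πd)(sinθ₁ + sinθ₂), where θ₁, θ₂ are the angles from the perpendicular to each end.
The perpendicular foot is at one end, so the two end-offsets along the wire are 0 and L = 0.288 m.
sinθ₁ = 0/√(0²+0.0858²) = 0.0000; sinθ₂ = 0.288/√(0.288²+0.0858²) = 0.9584.
B = (4π×10⁻⁷ × 13.3) / (4π × 0.0858) × (0.0000 + 0.9584) = 1.49×10⁻⁵ T.

B ≈ 14.9 μT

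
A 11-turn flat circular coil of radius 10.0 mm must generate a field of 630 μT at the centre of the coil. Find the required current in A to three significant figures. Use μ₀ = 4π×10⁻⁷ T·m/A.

I ≈ 0.912 A

For an N-turn coil, B = Nμ₀I/(2R) with R = 0.01 m, so I = 2RB/(Nμ₀) = 2 × 0.01 × 6.30×10⁻⁴ / (11 × 4π×10⁻⁷) = 0.912 A.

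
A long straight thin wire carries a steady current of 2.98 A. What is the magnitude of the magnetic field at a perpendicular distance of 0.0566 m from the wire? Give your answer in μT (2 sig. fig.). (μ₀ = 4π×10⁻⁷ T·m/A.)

For an infinitely long straight wire, B = μ₀I/(2πd).
B = (4π×10⁻⁷ × 2.98) / (2π × 0.0566) = 1.05×10⁻⁵ T.

B ≈ 11 μT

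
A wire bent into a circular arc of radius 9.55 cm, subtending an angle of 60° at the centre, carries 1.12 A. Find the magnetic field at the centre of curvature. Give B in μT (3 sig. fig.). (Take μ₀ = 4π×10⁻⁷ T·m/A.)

The Biot–Savart field of a circular arc at its centre is B = μ₀Iφ/(4πR), with φ = 1.047 rad.
B = (4π×10⁻⁷ × 1.12 × 1.047) / (4π × 0.0955) = 1.23×10⁻⁶ T.

B ≈ 1.23 μT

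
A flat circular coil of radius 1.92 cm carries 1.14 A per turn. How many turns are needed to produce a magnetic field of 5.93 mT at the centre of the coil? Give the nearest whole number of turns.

For an N-turn coil, B = Nμ₀I/(2R). A single turn gives B₁ = 3.73×10⁻⁵ T with R = 0.0192 m.
N = B/B₁ = 5.93×10⁻³ / 3.73×10⁻⁵ = 158.95.

N = 159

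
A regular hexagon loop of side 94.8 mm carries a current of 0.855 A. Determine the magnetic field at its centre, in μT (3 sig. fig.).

B ≈ 6.25 μT

Each side is a finite straight segment at perpendicular distance d = a/(2 tan(π/6)) = 0.0821 m from the centre, with end-angles ±π/6.
One side contributes B₁ = (μ₀I/4πd)·2 sin(π/6) = 1.04×10⁻⁶ T.
All 6 sides add in the same direction: B = 6 × 1.04×10⁻⁶ = 6.25×10⁻⁶ T.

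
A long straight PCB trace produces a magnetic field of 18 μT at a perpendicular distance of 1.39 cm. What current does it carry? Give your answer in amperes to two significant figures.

For a long straight wire B = μ₀I/(2πd), so I = 2πdB/μ₀.
I = 2π × 0.0139 × 1.80×10⁻⁵ / (4π×10⁻⁷) = 1.25 A.

I ≈ 1.3 A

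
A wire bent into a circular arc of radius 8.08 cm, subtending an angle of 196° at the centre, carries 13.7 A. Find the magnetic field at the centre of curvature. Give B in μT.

The Biot–Savart field of a circular arc at its centre is B = μ₀Iφ/(4πR), with φ = 3.421 rad.
B = (4π×10⁻⁷ × 13.7 × 3.421) / (4π × 0.0808) = 5.80×10⁻⁵ T.

B ≈ 58.0 μT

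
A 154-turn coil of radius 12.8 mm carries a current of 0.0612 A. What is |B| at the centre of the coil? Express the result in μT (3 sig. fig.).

For an N-turn flat coil, B = Nμ₀I/(2R) with R = 0.0128 m.
B = 154 × 3.00×10⁻⁶ T = 4.63×10⁻⁴ T.

B ≈ 463 μT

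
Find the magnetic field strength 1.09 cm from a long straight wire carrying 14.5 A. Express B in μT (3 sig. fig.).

For an infinitely long straight wire, B = μ₀I/(2πd).
B = (4π×10⁻⁷ × 14.5) / (2π × 0.0109) = 2.66×10⁻⁴ T.

B ≈ 266 μT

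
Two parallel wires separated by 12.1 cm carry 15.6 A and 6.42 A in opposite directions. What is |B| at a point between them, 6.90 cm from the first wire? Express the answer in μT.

Each long wire gives B = μ₀I/(2πd). Distances are d₁ = 0.069 m and d₂ = 0.052 m.
B₁ = 4.52×10⁻⁵ T, B₂ = 2.47×10⁻⁵ T.
Between antiparallel currents both contributions point the same way, so they add. B = B₁ + B₂ = 4.52×10⁻⁵ + 2.47×10⁻⁵ = 6.99×10⁻⁵ T.

B ≈ 69.9 μT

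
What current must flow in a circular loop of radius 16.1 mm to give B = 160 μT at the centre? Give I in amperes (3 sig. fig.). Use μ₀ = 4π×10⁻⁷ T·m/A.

At the centre of a circular loop B = μ₀I/(2R), so I = 2RB/μ₀.
With R = 0.0161 m, I = 2 × 0.0161 × 1.60×10⁻⁴ / (4π×10⁻⁷) = 4.10 A.

I ≈ 4.10 A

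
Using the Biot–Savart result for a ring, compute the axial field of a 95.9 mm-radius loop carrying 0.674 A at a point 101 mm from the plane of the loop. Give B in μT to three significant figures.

On the axis of a circular loop, B = μ₀IR² / [2(R²+z²)^(3/2)].
R² + z² = (0.0959)² + (0.101)² = 0.0194 m², and (R²+z²)^(3/2) = 2.70×10⁻³ m³.
B = (4π×10⁻⁷ × 0.674 × 0.009197) / (2 × 2.70×10⁻³) = 1.44×10⁻⁶ T.

B ≈ 1.44 μT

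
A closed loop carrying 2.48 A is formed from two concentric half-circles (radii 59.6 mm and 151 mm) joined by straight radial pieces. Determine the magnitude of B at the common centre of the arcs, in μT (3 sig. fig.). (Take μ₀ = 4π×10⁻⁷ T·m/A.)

B ≈ 7.91 μT

The radial connectors point toward the centre, so dl × r̂ = 0 and they contribute nothing.
Each semicircle gives μ₀I/(4R): inner arc 1.31×10⁻⁵ T, outer arc 5.16×10⁻⁶ T.
The two arcs carry current in opposite angular senses, so their fields oppose: B = |1.31×10⁻⁵ − 5.16×10⁻⁶| = 7.91×10⁻⁶ T.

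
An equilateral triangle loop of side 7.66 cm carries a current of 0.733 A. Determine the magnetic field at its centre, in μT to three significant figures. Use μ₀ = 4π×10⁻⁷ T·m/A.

B ≈ 17.2 μT

Each side is a finite straight segment at perpendicular distance d = a/(2 tan(π/3)) = 0.02211 m from the centre, with end-angles ±π/3.
One side contributes B₁ = (μ₀I/4πd)·2 sin(π/3) = 5.74×10⁻⁶ T.
All 3 sides add in the same direction: B = 3 × 5.74×10⁻⁶ = 1.72×10⁻⁵ T.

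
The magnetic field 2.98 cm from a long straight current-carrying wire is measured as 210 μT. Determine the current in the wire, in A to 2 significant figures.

For a long straight wire B = μ₀I/(2πd), so I = 2πdB/μ₀.
I = 2π × 0.0298 × 2.10×10⁻⁴ / (4π×10⁻⁷) = 31.3 A.

I ≈ 31 A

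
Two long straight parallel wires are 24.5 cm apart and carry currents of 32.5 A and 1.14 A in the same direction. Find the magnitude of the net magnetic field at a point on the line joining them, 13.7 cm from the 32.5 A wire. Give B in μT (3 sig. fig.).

B ≈ 45.3 μT

Each long wire gives B = μ₀I/(2πd). Distances are d₁ = 0.137 m and d₂ = 0.108 m.
B₁ = 4.74×10⁻⁵ T, B₂ = 2.11×10⁻⁶ T.
Between parallel currents the two contributions point in opposite directions, so they subtract. B = |B₁ − B₂| = |4.74×10⁻⁵ − 2.11×10⁻⁶| = 4.53×10⁻⁵ T.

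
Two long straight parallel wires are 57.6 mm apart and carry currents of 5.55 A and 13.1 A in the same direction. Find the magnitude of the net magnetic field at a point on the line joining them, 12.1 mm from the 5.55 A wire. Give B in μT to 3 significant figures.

Each long wire gives B = μ₀I/(2πd). Distances are d₁ = 0.0121 m and d₂ = 0.0455 m.
B₁ = 9.17×10⁻⁵ T, B₂ = 5.76×10⁻⁵ T.
Between parallel currents the two contributions point in opposite directions, so they subtract. B = |B₁ − B₂| = |9.17×10⁻⁵ − 5.76×10⁻⁵| = 3.42×10⁻⁵ T.

B ≈ 34.2 μT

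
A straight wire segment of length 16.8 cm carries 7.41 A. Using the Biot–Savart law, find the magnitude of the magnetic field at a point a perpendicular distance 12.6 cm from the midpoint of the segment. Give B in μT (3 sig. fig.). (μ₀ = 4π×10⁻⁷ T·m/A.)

B ≈ 6.52 μT

For a finite straight segment, B = (μ₀I/4πd)(sinθ₁ + sinθ₂), where θ₁, θ₂ are the angles from the perpendicular to each end.
The perpendicular from the point meets the wire at its midpoint, so each end is L/2 = 0.084 m away along the wire.
sinθ₁ = 0.084/√(0.084²+0.126²) = 0.5547; sinθ₂ = 0.084/√(0.084²+0.126²) = 0.5547.
B = (4π×10⁻⁷ × 7.41) / (4π × 0.126) × (0.5547 + 0.5547) = 6.52×10⁻⁶ T.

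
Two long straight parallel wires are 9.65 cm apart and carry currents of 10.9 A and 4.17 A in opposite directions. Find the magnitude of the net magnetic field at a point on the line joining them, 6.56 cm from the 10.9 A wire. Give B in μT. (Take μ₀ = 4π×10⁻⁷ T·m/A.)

B ≈ 60.2 μT

Each long wire gives B = μ₀I/(2πd). Distances are d₁ = 0.0656 m and d₂ = 0.0309 m.
B₁ = 3.32×10⁻⁵ T, B₂ = 2.70×10⁻⁵ T.
Between antiparallel currents both contributions point the same way, so they add. B = B₁ + B₂ = 3.32×10⁻⁵ + 2.70×10⁻⁵ = 6.02×10⁻⁵ T.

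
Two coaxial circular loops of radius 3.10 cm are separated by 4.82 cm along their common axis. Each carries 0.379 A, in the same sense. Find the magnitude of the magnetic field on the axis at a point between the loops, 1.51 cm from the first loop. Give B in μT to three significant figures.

B ≈ 8.04 μT

Each loop contributes B = μ₀IR²/[2(R²+z²)^(3/2)] on the axis, with z measured from that loop.
Loop 1 (z = 0.0151 m): B₁ = 5.58×10⁻⁶ T. Loop 2 (z = 0.0331 m): B₂ = 2.45×10⁻⁶ T.
The fields add: B = B₁ + B₂ = 8.04×10⁻⁶ T.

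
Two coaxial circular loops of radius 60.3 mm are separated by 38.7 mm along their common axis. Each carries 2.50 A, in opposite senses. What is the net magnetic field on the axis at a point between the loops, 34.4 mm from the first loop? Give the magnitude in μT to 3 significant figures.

Each loop contributes B = μ₀IR²/[2(R²+z²)^(3/2)] on the axis, with z measured from that loop.
Loop 1 (z = 0.0344 m): B₁ = 1.71×10⁻⁵ T. Loop 2 (z = 0.0043 m): B₂ = 2.59×10⁻⁵ T.
The fields oppose: B = |B₁ − B₂| = 8.78×10⁻⁶ T.

B ≈ 8.78 μT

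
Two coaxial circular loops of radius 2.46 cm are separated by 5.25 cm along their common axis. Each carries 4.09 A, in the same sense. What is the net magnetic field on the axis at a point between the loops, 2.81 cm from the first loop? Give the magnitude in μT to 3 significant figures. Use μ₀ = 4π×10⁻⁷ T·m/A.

B ≈ 67.2 μT

Each loop contributes B = μ₀IR²/[2(R²+z²)^(3/2)] on the axis, with z measured from that loop.
Loop 1 (z = 0.0281 m): B₁ = 2.99×10⁻⁵ T. Loop 2 (z = 0.0244 m): B₂ = 3.74×10⁻⁵ T.
The fields add: B = B₁ + B₂ = 6.72×10⁻⁵ T.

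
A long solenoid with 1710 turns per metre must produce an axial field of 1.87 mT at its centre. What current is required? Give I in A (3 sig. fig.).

Inside a long solenoid B = μ₀nI with n = 1710 m⁻¹, so I = B/(μ₀n).
I = 1.87×10⁻³ / (4π×10⁻⁷ × 1710) = 0.870 A.

I ≈ 0.870 A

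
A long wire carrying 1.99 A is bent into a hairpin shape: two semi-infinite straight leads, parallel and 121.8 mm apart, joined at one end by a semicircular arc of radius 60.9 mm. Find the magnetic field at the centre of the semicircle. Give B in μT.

B ≈ 16.8 μT

The semicircular arc contributes B_arc = μ₀I·π/(4πR) = μ₀I/(4R) = 1.03×10⁻⁵ T.
Each semi-infinite lead is at perpendicular distance R = 0.0609 m from the centre, with the perpendicular foot at its near end, so it contributes μ₀I/(4πR); both point the same way, together 6.54×10⁻⁶ T.
Arc and leads all point the same direction: B = 1.03×10⁻⁵ + 6.54×10⁻⁶ = 1.68×10⁻⁵ T.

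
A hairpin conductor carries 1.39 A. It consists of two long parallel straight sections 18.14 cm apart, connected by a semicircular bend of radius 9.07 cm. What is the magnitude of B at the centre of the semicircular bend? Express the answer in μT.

B ≈ 7.88 μT

The semicircular arc contributes B_arc = μ₀I·π/(4πR) = μ₀I/(4R) = 4.81×10⁻⁶ T.
Each semi-infinite lead is at perpendicular distance R = 0.0907 m from the centre, with the perpendicular foot at its near end, so it contributes μ₀I/(4πR); both point the same way, together 3.07×10⁻⁶ T.
Arc and leads all point the same direction: B = 4.81×10⁻⁶ + 3.07×10⁻⁶ = 7.88×10⁻⁶ T.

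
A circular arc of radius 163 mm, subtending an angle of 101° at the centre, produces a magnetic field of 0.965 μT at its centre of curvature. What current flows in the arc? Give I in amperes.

For a circular arc, B = μ₀Iφ/(4πR) with φ in radians; here φ = 1.763 rad.
So I = 4πRB/(μ₀φ) = 4π × 0.163 × 9.65×10⁻⁷ / (4π×10⁻⁷ × 1.763) = 0.892 A.

I ≈ 0.892 A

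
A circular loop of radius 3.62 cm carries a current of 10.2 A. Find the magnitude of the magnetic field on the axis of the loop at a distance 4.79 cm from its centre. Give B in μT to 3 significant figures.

B ≈ 38.8 μT

On the axis of a circular loop, B = μ₀IR² / [2(R²+z²)^(3/2)].
R² + z² = (0.0362)² + (0.0479)² = 0.003605 m², and (R²+z²)^(3/2) = 2.16×10⁻⁴ m³.
B = (4π×10⁻⁷ × 10.2 × 0.00131) / (2 × 2.16×10⁻⁴) = 3.88×10⁻⁵ T.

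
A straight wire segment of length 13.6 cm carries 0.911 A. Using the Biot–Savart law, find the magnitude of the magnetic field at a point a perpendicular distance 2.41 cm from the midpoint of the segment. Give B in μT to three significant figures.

For a finite straight segment, B = (μ₀I/4πd)(sinθ₁ + sinθ₂), where θ₁, θ₂ are the angles from the perpendicular to each end.
The perpendicular from the point meets the wire at its midpoint, so each end is L/2 = 0.068 m away along the wire.
sinθ₁ = 0.068/√(0.068²+0.0241²) = 0.9426; sinθ₂ = 0.068/√(0.068²+0.0241²) = 0.9426.
B = (4π×10⁻⁷ × 0.911) / (4π × 0.0241) × (0.9426 + 0.9426) = 7.13×10⁻⁶ T.

B ≈ 7.13 μT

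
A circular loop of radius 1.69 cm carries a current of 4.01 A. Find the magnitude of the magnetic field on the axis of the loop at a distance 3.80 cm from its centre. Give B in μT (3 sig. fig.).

On the axis of a circular loop, B = μ₀IR² / [2(R²+z²)^(3/2)].
R² + z² = (0.0169)² + (0.038)² = 0.00173 m², and (R²+z²)^(3/2) = 7.19×10⁻⁵ m³.
B = (4π×10⁻⁷ × 4.01 × 0.0002856) / (2 × 7.19×10⁻⁵) = 1.00×10⁻⁵ T.

B ≈ 10.0 μT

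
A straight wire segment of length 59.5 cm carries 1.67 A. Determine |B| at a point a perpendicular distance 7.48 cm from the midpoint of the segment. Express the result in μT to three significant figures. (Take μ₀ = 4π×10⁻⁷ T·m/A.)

B ≈ 4.33 μT

For a finite straight segment, B = (μ₀I/4πd)(sinθ₁ + sinθ₂), where θ₁, θ₂ are the angles from the perpendicular to each end.
The perpendicular from the point meets the wire at its midpoint, so each end is L/2 = 0.2975 m away along the wire.
sinθ₁ = 0.2975/√(0.2975²+0.0748²) = 0.9698; sinθ₂ = 0.2975/√(0.2975²+0.0748²) = 0.9698.
B = (4π×10⁻⁷ × 1.67) / (4π × 0.0748) × (0.9698 + 0.9698) = 4.33×10⁻⁶ T.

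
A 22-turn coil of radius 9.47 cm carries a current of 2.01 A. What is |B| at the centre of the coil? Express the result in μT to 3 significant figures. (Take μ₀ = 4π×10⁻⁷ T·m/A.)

For an N-turn flat coil, B = Nμ₀I/(2R) with R = 0.0947 m.
B = 22 × 1.33×10⁻⁵ T = 2.93×10⁻⁴ T.

B ≈ 293 μT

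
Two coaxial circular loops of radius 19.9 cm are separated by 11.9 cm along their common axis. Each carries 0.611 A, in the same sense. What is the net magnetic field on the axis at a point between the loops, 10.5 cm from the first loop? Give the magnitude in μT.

Each loop contributes B = μ₀IR²/[2(R²+z²)^(3/2)] on the axis, with z measured from that loop.
Loop 1 (z = 0.105 m): B₁ = 1.33×10⁻⁶ T. Loop 2 (z = 0.014 m): B₂ = 1.91×10⁻⁶ T.
The fields add: B = B₁ + B₂ = 3.25×10⁻⁶ T.

B ≈ 3.25 μT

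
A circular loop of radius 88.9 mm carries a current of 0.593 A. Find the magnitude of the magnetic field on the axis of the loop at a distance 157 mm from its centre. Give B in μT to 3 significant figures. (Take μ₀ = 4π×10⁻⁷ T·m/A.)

On the axis of a circular loop, B = μ₀IR² / [2(R²+z²)^(3/2)].
R² + z² = (0.0889)² + (0.157)² = 0.03255 m², and (R²+z²)^(3/2) = 5.87×10⁻³ m³.
B = (4π×10⁻⁷ × 0.593 × 0.007903) / (2 × 5.87×10⁻³) = 5.01×10⁻⁷ T.

B ≈ 0.501 μT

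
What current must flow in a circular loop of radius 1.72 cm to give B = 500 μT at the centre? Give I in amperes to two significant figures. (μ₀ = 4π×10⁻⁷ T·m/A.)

I ≈ 14 A

At the centre of a circular loop B = μ₀I/(2R), so I = 2RB/μ₀.
With R = 0.0172 m, I = 2 × 0.0172 × 5.00×10⁻⁴ / (4π×10⁻⁷) = 13.7 A.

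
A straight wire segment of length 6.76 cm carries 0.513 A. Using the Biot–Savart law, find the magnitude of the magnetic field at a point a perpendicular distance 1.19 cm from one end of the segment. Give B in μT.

For a finite straight segment, B = (μ₀I/4πd)(sinθ₁ + sinθ₂), where θ₁, θ₂ are the angles from the perpendicular to each end.
The perpendicular foot is at one end, so the two end-offsets along the wire are 0 and L = 0.0676 m.
sinθ₁ = 0/√(0²+0.0119²) = 0.0000; sinθ₂ = 0.0676/√(0.0676²+0.0119²) = 0.9849.
B = (4π×10⁻⁷ × 0.513) / (4π × 0.0119) × (0.0000 + 0.9849) = 4.25×10⁻⁶ T.

B ≈ 4.25 μT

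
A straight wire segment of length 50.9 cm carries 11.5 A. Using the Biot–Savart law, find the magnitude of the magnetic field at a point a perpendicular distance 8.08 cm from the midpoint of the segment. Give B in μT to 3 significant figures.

B ≈ 27.1 μT

For a finite straight segment, B = (μ₀I/4πd)(sinθ₁ + sinθ₂), where θ₁, θ₂ are the angles from the perpendicular to each end.
The perpendicular from the point meets the wire at its midpoint, so each end is L/2 = 0.2545 m away along the wire.
sinθ₁ = 0.2545/√(0.2545²+0.0808²) = 0.9531; sinθ₂ = 0.2545/√(0.2545²+0.0808²) = 0.9531.
B = (4π×10⁻⁷ × 11.5) / (4π × 0.0808) × (0.9531 + 0.9531) = 2.71×10⁻⁵ T.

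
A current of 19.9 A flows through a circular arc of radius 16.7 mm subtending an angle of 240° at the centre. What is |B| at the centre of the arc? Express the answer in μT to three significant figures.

B ≈ 499 μT

The Biot–Savart field of a circular arc at its centre is B = μ₀Iφ/(4πR), with φ = 4.189 rad.
B = (4π×10⁻⁷ × 19.9 × 4.189) / (4π × 0.0167) = 4.99×10⁻⁴ T.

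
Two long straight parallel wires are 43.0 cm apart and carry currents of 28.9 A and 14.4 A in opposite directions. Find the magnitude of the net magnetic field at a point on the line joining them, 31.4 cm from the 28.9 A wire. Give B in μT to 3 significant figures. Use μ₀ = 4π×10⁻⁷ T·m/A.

B ≈ 43.2 μT

Each long wire gives B = μ₀I/(2πd). Distances are d₁ = 0.314 m and d₂ = 0.116 m.
B₁ = 1.84×10⁻⁵ T, B₂ = 2.48×10⁻⁵ T.
Between antiparallel currents both contributions point the same way, so they add. B = B₁ + B₂ = 1.84×10⁻⁵ + 2.48×10⁻⁵ = 4.32×10⁻⁵ T.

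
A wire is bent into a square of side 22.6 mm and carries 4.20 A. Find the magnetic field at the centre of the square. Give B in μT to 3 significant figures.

Each side is a finite straight segment at perpendicular distance d = a/(2 tan(π/4)) = 0.0113 m from the centre, with end-angles ±π/4.
One side contributes B₁ = (μ₀I/4πd)·2 sin(π/4) = 5.26×10⁻⁵ T.
All 4 sides add in the same direction: B = 4 × 5.26×10⁻⁵ = 2.10×10⁻⁴ T.

B ≈ 210 μT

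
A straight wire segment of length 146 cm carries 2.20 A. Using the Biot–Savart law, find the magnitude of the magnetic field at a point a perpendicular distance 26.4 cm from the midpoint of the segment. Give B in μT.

For a finite straight segment, B = (μ₀I/4πd)(sinθ₁ + sinθ₂), where θ₁, θ₂ are the angles from the perpendicular to each end.
The perpendicular from the point meets the wire at its midpoint, so each end is L/2 = 0.73 m away along the wire.
sinθ₁ = 0.73/√(0.73²+0.264²) = 0.9404; sinθ₂ = 0.73/√(0.73²+0.264²) = 0.9404.
B = (4π×10⁻⁷ × 2.20) / (4π × 0.264) × (0.9404 + 0.9404) = 1.57×10⁻⁶ T.

B ≈ 1.57 μT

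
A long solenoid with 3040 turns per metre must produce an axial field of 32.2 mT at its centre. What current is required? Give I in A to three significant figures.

Inside a long solenoid B = μ₀nI with n = 3040 m⁻¹, so I = B/(μ₀n).
I = 3.22×10⁻² / (4π×10⁻⁷ × 3040) = 8.43 A.

I ≈ 8.43 A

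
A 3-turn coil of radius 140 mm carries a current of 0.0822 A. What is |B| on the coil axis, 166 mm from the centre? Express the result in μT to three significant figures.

For an N-turn flat coil, B = Nμ₀IR²/[2(R²+z²)^(3/2)] with R = 0.14 m, z = 0.166 m.
B = 3 × 9.89×10⁻⁸ T = 2.97×10⁻⁷ T.

B ≈ 0.297 μT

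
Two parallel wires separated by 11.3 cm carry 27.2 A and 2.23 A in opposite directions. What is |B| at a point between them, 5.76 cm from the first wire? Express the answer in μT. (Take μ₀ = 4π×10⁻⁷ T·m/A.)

B ≈ 102 μT

Each long wire gives B = μ₀I/(2πd). Distances are d₁ = 0.0576 m and d₂ = 0.0554 m.
B₁ = 9.44×10⁻⁵ T, B₂ = 8.05×10⁻⁶ T.
Between antiparallel currents both contributions point the same way, so they add. B = B₁ + B₂ = 9.44×10⁻⁵ + 8.05×10⁻⁶ = 1.02×10⁻⁴ T.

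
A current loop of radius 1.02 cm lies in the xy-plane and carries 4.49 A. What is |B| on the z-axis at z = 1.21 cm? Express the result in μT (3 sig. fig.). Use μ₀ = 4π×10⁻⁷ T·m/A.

B ≈ 74.1 μT

On the axis of a circular loop, B = μ₀IR² / [2(R²+z²)^(3/2)].
R² + z² = (0.0102)² + (0.0121)² = 0.0002505 m², and (R²+z²)^(3/2) = 3.96×10⁻⁶ m³.
B = (4π×10⁻⁷ × 4.49 × 0.000104) / (2 × 3.96×10⁻⁶) = 7.41×10⁻⁵ T.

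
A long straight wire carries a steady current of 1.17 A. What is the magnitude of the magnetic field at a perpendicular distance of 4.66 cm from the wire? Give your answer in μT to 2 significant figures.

For an infinitely long straight wire, B = μ₀I/(2πd).
B = (4π×10⁻⁷ × 1.17) / (2π × 0.0466) = 5.02×10⁻⁶ T.

B ≈ 5.0 μT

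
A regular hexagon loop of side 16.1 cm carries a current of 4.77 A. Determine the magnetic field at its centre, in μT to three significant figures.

B ≈ 20.5 μT

Each side is a finite straight segment at perpendicular distance d = a/(2 tan(π/6)) = 0.1394 m from the centre, with end-angles ±π/6.
One side contributes B₁ = (μ₀I/4πd)·2 sin(π/6) = 3.42×10⁻⁶ T.
All 6 sides add in the same direction: B = 6 × 3.42×10⁻⁶ = 2.05×10⁻⁵ T.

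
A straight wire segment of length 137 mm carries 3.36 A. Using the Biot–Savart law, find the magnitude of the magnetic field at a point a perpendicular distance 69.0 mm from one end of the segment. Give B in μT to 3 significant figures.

B ≈ 4.35 μT

For a finite straight segment, B = (μ₀I/4πd)(sinθ₁ + sinθ₂), where θ₁, θ₂ are the angles from the perpendicular to each end.
The perpendicular foot is at one end, so the two end-offsets along the wire are 0 and L = 0.137 m.
sinθ₁ = 0/√(0²+0.069²) = 0.0000; sinθ₂ = 0.137/√(0.137²+0.069²) = 0.8931.
B = (4π×10⁻⁷ × 3.36) / (4π × 0.069) × (0.0000 + 0.8931) = 4.35×10⁻⁶ T.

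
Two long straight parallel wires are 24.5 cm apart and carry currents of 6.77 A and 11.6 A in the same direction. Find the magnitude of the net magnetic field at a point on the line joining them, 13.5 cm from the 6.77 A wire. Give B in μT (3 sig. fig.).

B ≈ 11.1 μT

Each long wire gives B = μ₀I/(2πd). Distances are d₁ = 0.135 m and d₂ = 0.11 m.
B₁ = 1.00×10⁻⁵ T, B₂ = 2.11×10⁻⁵ T.
Between parallel currents the two contributions point in opposite directions, so they subtract. B = |B₁ − B₂| = |1.00×10⁻⁵ − 2.11×10⁻⁵| = 1.11×10⁻⁵ T.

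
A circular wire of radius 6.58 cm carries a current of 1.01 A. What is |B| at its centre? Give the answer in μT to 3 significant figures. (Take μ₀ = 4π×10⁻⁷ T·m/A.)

At the centre of a circular loop the Biot–Savart law gives B = μ₀I/(2R).
B = (4π×10⁻⁷ × 1.01) / (2 × 0.0658) = 9.64×10⁻⁶ T.

B ≈ 9.64 μT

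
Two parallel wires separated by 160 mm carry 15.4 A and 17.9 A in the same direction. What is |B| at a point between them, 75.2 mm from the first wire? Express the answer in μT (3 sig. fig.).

Each long wire gives B = μ₀I/(2πd). Distances are d₁ = 0.0752 m and d₂ = 0.0848 m.
B₁ = 4.10×10⁻⁵ T, B₂ = 4.22×10⁻⁵ T.
Between parallel currents the two contributions point in opposite directions, so they subtract. B = |B₁ − B₂| = |4.10×10⁻⁵ − 4.22×10⁻⁵| = 1.26×10⁻⁶ T.

B ≈ 1.26 μT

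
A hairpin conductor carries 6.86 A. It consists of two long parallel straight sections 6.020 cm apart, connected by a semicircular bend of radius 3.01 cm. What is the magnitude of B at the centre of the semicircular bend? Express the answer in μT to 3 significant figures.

The semicircular arc contributes B_arc = μ₀I·π/(4πR) = μ₀I/(4R) = 7.16×10⁻⁵ T.
Each semi-infinite lead is at perpendicular distance R = 0.0301 m from the centre, with the perpendicular foot at its near end, so it contributes μ₀I/(4πR); both point the same way, together 4.56×10⁻⁵ T.
Arc and leads all point the same direction: B = 7.16×10⁻⁵ + 4.56×10⁻⁵ = 1.17×10⁻⁴ T.

B ≈ 117 μT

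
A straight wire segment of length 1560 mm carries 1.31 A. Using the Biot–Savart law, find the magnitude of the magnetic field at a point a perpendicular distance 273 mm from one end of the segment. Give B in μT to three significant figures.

For a finite straight segment, B = (μ₀I/4πd)(sinθ₁ + sinθ₂), where θ₁, θ₂ are the angles from the perpendicular to each end.
The perpendicular foot is at one end, so the two end-offsets along the wire are 0 and L = 1.56 m.
sinθ₁ = 0/√(0²+0.273²) = 0.0000; sinθ₂ = 1.56/√(1.56²+0.273²) = 0.9850.
B = (4π×10⁻⁷ × 1.31) / (4π × 0.273) × (0.0000 + 0.9850) = 4.73×10⁻⁷ T.

B ≈ 0.473 μT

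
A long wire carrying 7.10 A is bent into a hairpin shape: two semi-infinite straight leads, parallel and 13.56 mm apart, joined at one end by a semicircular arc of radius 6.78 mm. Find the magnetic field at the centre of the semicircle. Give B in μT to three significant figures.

B ≈ 538 μT

The semicircular arc contributes B_arc = μ₀I·π/(4πR) = μ₀I/(4R) = 3.29×10⁻⁴ T.
Each semi-infinite lead is at perpendicular distance R = 0.00678 m from the centre, with the perpendicular foot at its near end, so it contributes μ₀I/(4πR); both point the same way, together 2.09×10⁻⁴ T.
Arc and leads all point the same direction: B = 3.29×10⁻⁴ + 2.09×10⁻⁴ = 5.38×10⁻⁴ T.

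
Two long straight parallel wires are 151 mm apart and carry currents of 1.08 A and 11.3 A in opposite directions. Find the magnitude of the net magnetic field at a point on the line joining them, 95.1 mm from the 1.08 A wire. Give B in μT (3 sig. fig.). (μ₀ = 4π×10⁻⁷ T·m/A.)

Each long wire gives B = μ₀I/(2πd). Distances are d₁ = 0.0951 m and d₂ = 0.0559 m.
B₁ = 2.27×10⁻⁶ T, B₂ = 4.04×10⁻⁵ T.
Between antiparallel currents both contributions point the same way, so they add. B = B₁ + B₂ = 2.27×10⁻⁶ + 4.04×10⁻⁵ = 4.27×10⁻⁵ T.

B ≈ 42.7 μT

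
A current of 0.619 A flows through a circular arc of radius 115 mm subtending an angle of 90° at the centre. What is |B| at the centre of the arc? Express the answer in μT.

The Biot–Savart field of a circular arc at its centre is B = μ₀Iφ/(4πR), with φ = 1.571 rad.
B = (4π×10⁻⁷ × 0.619 × 1.571) / (4π × 0.115) = 8.45×10⁻⁷ T.

B ≈ 0.845 μT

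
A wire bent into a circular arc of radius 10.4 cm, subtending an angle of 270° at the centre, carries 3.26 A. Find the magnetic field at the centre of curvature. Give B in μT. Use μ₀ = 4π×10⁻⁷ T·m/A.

B ≈ 14.8 μT

The Biot–Savart field of a circular arc at its centre is B = μ₀Iφ/(4πR), with φ = 4.712 rad.
B = (4π×10⁻⁷ × 3.26 × 4.712) / (4π × 0.104) = 1.48×10⁻⁵ T.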